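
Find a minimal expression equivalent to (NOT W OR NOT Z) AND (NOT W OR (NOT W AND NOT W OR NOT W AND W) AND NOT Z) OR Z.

(NOT W OR NOT Z) AND (NOT W OR (NOT W AND NOT W OR NOT W AND W) AND NOT Z) OR Z
= (NOT W OR NOT Z) AND (NOT W OR NOT W AND NOT Z) OR Z   — distribution
= (NOT W OR NOT Z) AND NOT W OR Z   — absorption
= NOT W OR Z   — absorption

NOT W OR Z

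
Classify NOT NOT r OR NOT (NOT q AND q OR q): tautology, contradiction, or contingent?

NOT NOT r OR NOT (NOT q AND q OR q)
= r OR NOT (NOT q AND q OR q)   [double negation]
= r OR NOT q   [complement / identity]
This depends on q, r, so it is not a constant.

contingent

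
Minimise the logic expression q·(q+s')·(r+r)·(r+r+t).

q·(q+s')·(r+r)·(r+r+t)
= q·(q+s')·(r+r)   — absorption
= q·(q+s')·r   — idempotence
= q·r   — absorption

q·r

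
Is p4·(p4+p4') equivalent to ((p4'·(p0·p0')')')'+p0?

No

E1: p4·(p4+p4')
    = p4
E2: ((p4'·(p0·p0')')')'+p0
    = (p4+p0·p0')'+p0
    = p4'+p0
These differ: at p0=0, p4=0, E1 = 0 but E2 = 1.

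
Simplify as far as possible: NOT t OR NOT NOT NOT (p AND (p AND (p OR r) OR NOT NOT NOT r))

NOT t OR NOT NOT NOT (p AND (p AND (p OR r) OR NOT NOT NOT r))
= NOT t OR NOT (p AND (p AND (p OR r) OR NOT NOT NOT r))   [double negation]
= NOT t OR NOT (p AND (p OR NOT NOT NOT r))   [absorption]
= NOT t OR NOT (p AND (p OR NOT r))   [double negation]
= NOT t OR NOT p   [absorption]

NOT t OR NOT p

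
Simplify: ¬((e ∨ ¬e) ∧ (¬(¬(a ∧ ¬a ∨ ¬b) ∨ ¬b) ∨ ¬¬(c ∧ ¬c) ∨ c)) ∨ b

¬c ∨ b

¬((e ∨ ¬e) ∧ (¬(¬(a ∧ ¬a ∨ ¬b) ∨ ¬b) ∨ ¬¬(c ∧ ¬c) ∨ c)) ∨ b
= ¬((e ∨ ¬e) ∧ (¬(¬(a ∧ ¬a ∨ ¬b) ∨ ¬b) ∨ c ∧ ¬c ∨ c)) ∨ b   (double negation)
= ¬(¬(¬(a ∧ ¬a ∨ ¬b) ∨ ¬b) ∨ c ∧ ¬c ∨ c) ∨ b   (complement / identity)
= ¬(¬(¬¬b ∨ ¬b) ∨ c ∧ ¬c ∨ c) ∨ b   (complement / identity)
= ¬(¬(¬¬b ∨ ¬b) ∨ c) ∨ b   (complement / identity)
= ¬(¬b ∧ b ∨ c) ∨ b   (De Morgan)
= ¬c ∨ b   (complement / identity)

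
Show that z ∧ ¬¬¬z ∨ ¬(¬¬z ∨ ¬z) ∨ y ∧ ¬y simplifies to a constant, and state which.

z ∧ ¬¬¬z ∨ ¬(¬¬z ∨ ¬z) ∨ y ∧ ¬y
= z ∧ ¬¬¬z ∨ ¬(¬¬z ∨ ¬z)   [complement / identity]
= z ∧ ¬z ∨ ¬(¬¬z ∨ ¬z)   [double negation]
= z ∧ ¬z ∨ ¬z ∧ z   [De Morgan]
= z ∧ ¬z   [complement / identity]
= False   [complement]

False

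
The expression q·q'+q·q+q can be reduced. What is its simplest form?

q·q'+q·q+q
= q+q   — distribution
= q   — idempotence

q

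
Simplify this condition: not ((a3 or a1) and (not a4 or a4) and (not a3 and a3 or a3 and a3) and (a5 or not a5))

not ((a3 or a1) and (not a4 or a4) and (not a3 and a3 or a3 and a3) and (a5 or not a5))
= not ((a3 or a1) and (not a4 or a4) and a3 and (a5 or not a5))
= not ((a3 or a1) and (not a4 or a4) and a3)
= not ((a3 or a1) and a3)
= not a3

not a3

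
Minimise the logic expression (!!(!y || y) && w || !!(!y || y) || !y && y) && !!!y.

(!!(!y || y) && w || !!(!y || y) || !y && y) && !!!y
= (!!(!y || y) || !y && y) && !!!y   (absorption)
= (!y || y || !y && y) && !!!y   (double negation)
= (!y || y) && !!!y   (complement / identity)
= (!y || y) && !y   (double negation)
= !y   (complement / identity)

!y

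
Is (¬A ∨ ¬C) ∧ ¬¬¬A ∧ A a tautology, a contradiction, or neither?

contradiction

(¬A ∨ ¬C) ∧ ¬¬¬A ∧ A
= (¬A ∨ ¬C) ∧ ¬A ∧ A   — double negation
= ¬A ∧ A   — absorption
= False   — complement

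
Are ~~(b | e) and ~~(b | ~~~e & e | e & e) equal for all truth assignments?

Yes

E1: ~~(b | e)
    = b | e
E2: ~~(b | ~~~e & e | e & e)
    = ~~(b | ~e & e | e & e)
    = ~~(b | e)
    = b | e
Both reduce to b | e, so they are equivalent.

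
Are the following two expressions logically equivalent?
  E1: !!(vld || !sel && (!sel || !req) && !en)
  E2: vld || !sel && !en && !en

Yes

E1: !!(vld || !sel && (!sel || !req) && !en)
    = vld || !sel && (!sel || !req) && !en   — double negation
    = vld || !sel && !en   — absorption
E2: vld || !sel && !en && !en
    = vld || !sel && !en   — idempotence
Both reduce to vld || !sel && !en, so they are equivalent.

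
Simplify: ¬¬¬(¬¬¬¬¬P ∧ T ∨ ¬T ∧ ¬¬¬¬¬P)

¬¬¬(¬¬¬¬¬P ∧ T ∨ ¬T ∧ ¬¬¬¬¬P)
= ¬¬¬¬¬¬¬¬P   — distribution
= ¬¬¬¬¬¬P   — double negation
= ¬¬¬¬P   — double negation
= ¬¬P   — double negation
= P   — double negation

P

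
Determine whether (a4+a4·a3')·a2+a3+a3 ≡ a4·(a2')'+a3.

Yes

E1: (a4+a4·a3')·a2+a3+a3
    = a4·a2+a3+a3   (absorption)
    = a4·a2+a3   (idempotence)
E2: a4·(a2')'+a3
    = a4·a2+a3   (double negation)
Both reduce to a4·a2+a3, so they are equivalent.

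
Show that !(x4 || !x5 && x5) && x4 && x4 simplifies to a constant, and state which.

false

!(x4 || !x5 && x5) && x4 && x4
= !x4 && x4 && x4
= !x4 && x4
= false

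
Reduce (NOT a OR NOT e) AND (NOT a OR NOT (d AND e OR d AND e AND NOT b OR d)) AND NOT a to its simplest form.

NOT a

(NOT a OR NOT e) AND (NOT a OR NOT (d AND e OR d AND e AND NOT b OR d)) AND NOT a
= (NOT a OR NOT e) AND (NOT a OR NOT (d AND e OR d)) AND NOT a   [absorption]
= (NOT a OR NOT e) AND (NOT a OR NOT d) AND NOT a   [absorption]
= (NOT a OR NOT e) AND NOT a   [absorption]
= NOT a   [absorption]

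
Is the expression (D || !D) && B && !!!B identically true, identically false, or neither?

(D || !D) && B && !!!B
= B && !!!B   [complement / identity]
= B && !B   [double negation]
= false   [complement]

identically false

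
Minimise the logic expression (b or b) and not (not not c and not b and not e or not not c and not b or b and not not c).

(b or b) and not (not not c and not b and not e or not not c and not b or b and not not c)
= (b or b) and not (not not c and not b or b and not not c)
= b and not (not not c and not b or b and not not c)
= b and not not not c
= b and not c

b and not c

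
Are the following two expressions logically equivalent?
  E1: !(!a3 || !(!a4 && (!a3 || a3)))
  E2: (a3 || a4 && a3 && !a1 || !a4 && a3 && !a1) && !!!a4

E1: !(!a3 || !(!a4 && (!a3 || a3)))
    = !(!a3 || !!a4)   (complement / identity)
    = a3 && !a4   (De Morgan)
E2: (a3 || a4 && a3 && !a1 || !a4 && a3 && !a1) && !!!a4
    = (a3 || a3 && !a1) && !!!a4   (distribution)
    = (a3 || a3 && !a1) && !a4   (double negation)
    = a3 && !a4   (absorption)
Both reduce to a3 && !a4, so they are equivalent.

Yes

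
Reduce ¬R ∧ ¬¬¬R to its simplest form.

¬R ∧ ¬¬¬R
= ¬R ∧ ¬R   (double negation)
= ¬R   (idempotence)

¬R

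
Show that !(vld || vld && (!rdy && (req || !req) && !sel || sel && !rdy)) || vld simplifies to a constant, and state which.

true

!(vld || vld && (!rdy && (req || !req) && !sel || sel && !rdy)) || vld
= !(vld || vld && (!rdy && !sel || sel && !rdy)) || vld
= !(vld || vld && !rdy) || vld
= !vld || vld
= true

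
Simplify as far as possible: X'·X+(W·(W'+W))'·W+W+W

X'·X+(W·(W'+W))'·W+W+W
= X'·X+W'·W+W+W   [complement / identity]
= X'·X+W+W   [complement / identity]
= W+W   [complement / identity]
= W   [idempotence]

W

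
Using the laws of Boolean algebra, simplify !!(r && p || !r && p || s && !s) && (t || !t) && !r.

!!(r && p || !r && p || s && !s) && (t || !t) && !r
= !!(p || s && !s) && (t || !t) && !r   — distribution
= !!p && (t || !t) && !r   — complement / identity
= p && (t || !t) && !r   — double negation
= p && !r   — complement / identity

p && !r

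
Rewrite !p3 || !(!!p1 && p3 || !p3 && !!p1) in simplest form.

!p3 || !(!!p1 && p3 || !p3 && !!p1)
= !p3 || !!!p1   [distribution]
= !p3 || !p1   [double negation]

!p3 || !p1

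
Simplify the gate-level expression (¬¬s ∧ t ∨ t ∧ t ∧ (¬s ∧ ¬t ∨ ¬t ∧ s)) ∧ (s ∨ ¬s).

(¬¬s ∧ t ∨ t ∧ t ∧ (¬s ∧ ¬t ∨ ¬t ∧ s)) ∧ (s ∨ ¬s)
= (¬¬s ∧ t ∨ t ∧ t ∧ ¬t) ∧ (s ∨ ¬s)   [distribution]
= ¬¬s ∧ t ∨ t ∧ t ∧ ¬t   [complement / identity]
= t ∧ (¬¬s ∨ t ∧ ¬t)   [distribution]
= t ∧ (s ∨ t ∧ ¬t)   [double negation]
= t ∧ s   [complement / identity]

t ∧ s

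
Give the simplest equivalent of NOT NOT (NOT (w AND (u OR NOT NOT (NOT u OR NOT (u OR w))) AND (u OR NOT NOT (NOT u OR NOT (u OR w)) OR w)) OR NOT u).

NOT w OR NOT u

NOT NOT (NOT (w AND (u OR NOT NOT (NOT u OR NOT (u OR w))) AND (u OR NOT NOT (NOT u OR NOT (u OR w)) OR w)) OR NOT u)
= NOT NOT (NOT (w AND (u OR NOT NOT (NOT u OR NOT (u OR w)))) OR NOT u)   [absorption]
= NOT NOT (NOT (w AND (u OR NOT (u AND (u OR w)))) OR NOT u)   [De Morgan]
= NOT NOT (NOT (w AND (u OR NOT u)) OR NOT u)   [absorption]
= NOT NOT (NOT w OR NOT u)   [complement / identity]
= NOT w OR NOT u   [double negation]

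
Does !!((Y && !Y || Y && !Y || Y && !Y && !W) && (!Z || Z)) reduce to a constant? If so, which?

!!((Y && !Y || Y && !Y || Y && !Y && !W) && (!Z || Z))
= !!(Y && !Y || Y && !Y || Y && !Y && !W)   (complement / identity)
= !!(Y && !Y || Y && !Y && !W)   (idempotence)
= !!(Y && !Y)   (absorption)
= Y && !Y   (double negation)
= false   (complement)

yes, False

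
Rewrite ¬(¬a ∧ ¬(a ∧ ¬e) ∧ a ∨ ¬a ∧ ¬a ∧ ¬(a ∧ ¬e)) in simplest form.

¬(¬a ∧ ¬(a ∧ ¬e) ∧ a ∨ ¬a ∧ ¬a ∧ ¬(a ∧ ¬e))
= ¬(¬a ∧ ¬(a ∧ ¬e))   — distribution
= a ∨ a ∧ ¬e   — De Morgan
= a   — absorption

a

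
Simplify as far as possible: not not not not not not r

not not not not not not r
= not not not not r   (double negation)
= not not r   (double negation)
= r   (double negation)

r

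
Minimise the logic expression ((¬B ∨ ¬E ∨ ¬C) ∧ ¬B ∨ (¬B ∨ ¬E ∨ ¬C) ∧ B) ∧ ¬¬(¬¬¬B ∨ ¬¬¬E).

¬B ∨ ¬E

((¬B ∨ ¬E ∨ ¬C) ∧ ¬B ∨ (¬B ∨ ¬E ∨ ¬C) ∧ B) ∧ ¬¬(¬¬¬B ∨ ¬¬¬E)
= (¬B ∨ ¬E ∨ ¬C) ∧ ¬¬(¬¬¬B ∨ ¬¬¬E)   — distribution
= (¬B ∨ ¬E ∨ ¬C) ∧ ¬(¬¬B ∧ ¬¬E)   — De Morgan
= (¬B ∨ ¬E ∨ ¬C) ∧ (¬B ∨ ¬E)   — De Morgan
= ¬B ∨ ¬E   — absorption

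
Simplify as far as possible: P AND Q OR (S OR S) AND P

(Q OR S) AND P

P AND Q OR (S OR S) AND P
= P AND Q OR S AND P   [idempotence]
= (Q OR S) AND P   [distribution]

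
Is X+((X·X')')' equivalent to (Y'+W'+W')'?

No

E1: X+((X·X')')'
    = X+X·X'   (double negation)
    = X   (complement / identity)
E2: (Y'+W'+W')'
    = (Y'+W')'   (idempotence)
    = Y·W   (De Morgan)
These differ: at W=0, X=1, Y=0, E1 = 1 but E2 = 0.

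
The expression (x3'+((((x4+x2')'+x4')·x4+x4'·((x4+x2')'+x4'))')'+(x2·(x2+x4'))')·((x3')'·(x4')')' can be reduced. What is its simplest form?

(x3'+((((x4+x2')'+x4')·x4+x4'·((x4+x2')'+x4'))')'+(x2·(x2+x4'))')·((x3')'·(x4')')'
= (x3'+((((x4+x2')'+x4')·x4+x4'·((x4+x2')'+x4'))')'+(x2·(x2+x4'))')·(x3'+x4')   [De Morgan]
= (x3'+(((x4+x2')'+x4')')'+(x2·(x2+x4'))')·(x3'+x4')   [distribution]
= (x3'+((x4+x2')·x4)'+(x2·(x2+x4'))')·(x3'+x4')   [De Morgan]
= (x3'+((x4+x2')·x4)'+x2')·(x3'+x4')   [absorption]
= (x3'+x4'+x2')·(x3'+x4')   [absorption]
= x3'+x4'   [absorption]

x3'+x4'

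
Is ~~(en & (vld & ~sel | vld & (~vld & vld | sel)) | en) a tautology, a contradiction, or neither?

~~(en & (vld & ~sel | vld & (~vld & vld | sel)) | en)
= ~~(en & (vld & ~sel | vld & sel) | en)   (complement / identity)
= ~~(en & vld | en)   (distribution)
= en & vld | en   (double negation)
= en   (absorption)
This depends on en, so it is not a constant.

neither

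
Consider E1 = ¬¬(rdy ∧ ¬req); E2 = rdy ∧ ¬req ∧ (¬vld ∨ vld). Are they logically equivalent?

Yes

E1: ¬¬(rdy ∧ ¬req)
    = rdy ∧ ¬req   — double negation
E2: rdy ∧ ¬req ∧ (¬vld ∨ vld)
    = rdy ∧ ¬req   — complement / identity
Both reduce to rdy ∧ ¬req, so they are equivalent.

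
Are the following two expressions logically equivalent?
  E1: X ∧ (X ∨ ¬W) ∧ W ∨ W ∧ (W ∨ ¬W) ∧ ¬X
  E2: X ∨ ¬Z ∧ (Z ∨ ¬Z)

No

E1: X ∧ (X ∨ ¬W) ∧ W ∨ W ∧ (W ∨ ¬W) ∧ ¬X
    = X ∧ W ∨ W ∧ (W ∨ ¬W) ∧ ¬X   [absorption]
    = X ∧ W ∨ W ∧ ¬X   [complement / identity]
    = W   [distribution]
E2: X ∨ ¬Z ∧ (Z ∨ ¬Z)
    = X ∨ ¬Z   [complement / identity]
These differ: at W=0, X=1, Z=0, E1 = 0 but E2 = 1.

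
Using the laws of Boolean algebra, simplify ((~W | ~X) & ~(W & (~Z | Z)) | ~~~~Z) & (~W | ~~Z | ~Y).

~W | Z

((~W | ~X) & ~(W & (~Z | Z)) | ~~~~Z) & (~W | ~~Z | ~Y)
= ((~W | ~X) & ~W | ~~~~Z) & (~W | ~~Z | ~Y)   [complement / identity]
= (~W | ~~~~Z) & (~W | ~~Z | ~Y)   [absorption]
= (~W | ~~Z) & (~W | ~~Z | ~Y)   [double negation]
= ~W | ~~Z   [absorption]
= ~W | Z   [double negation]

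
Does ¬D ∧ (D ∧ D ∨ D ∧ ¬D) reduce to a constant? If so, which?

¬D ∧ (D ∧ D ∨ D ∧ ¬D)
= ¬D ∧ D   (distribution)
= False   (complement)

yes, False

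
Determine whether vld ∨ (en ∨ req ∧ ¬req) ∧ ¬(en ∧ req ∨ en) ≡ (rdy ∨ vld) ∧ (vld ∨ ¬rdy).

Yes

E1: vld ∨ (en ∨ req ∧ ¬req) ∧ ¬(en ∧ req ∨ en)
    = vld ∨ (en ∨ req ∧ ¬req) ∧ ¬en   — absorption
    = vld ∨ en ∧ ¬en   — complement / identity
    = vld   — complement / identity
E2: (rdy ∨ vld) ∧ (vld ∨ ¬rdy)
    = rdy ∧ ¬rdy ∨ vld   — distribution
    = vld   — complement / identity
Both reduce to vld, so they are equivalent.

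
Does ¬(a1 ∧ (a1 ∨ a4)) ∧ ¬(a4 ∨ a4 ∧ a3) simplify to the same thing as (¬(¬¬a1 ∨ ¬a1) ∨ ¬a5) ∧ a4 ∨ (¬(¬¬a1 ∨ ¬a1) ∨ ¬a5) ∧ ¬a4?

No

E1: ¬(a1 ∧ (a1 ∨ a4)) ∧ ¬(a4 ∨ a4 ∧ a3)
    = ¬(a1 ∧ (a1 ∨ a4)) ∧ ¬a4   — absorption
    = ¬a1 ∧ ¬a4   — absorption
E2: (¬(¬¬a1 ∨ ¬a1) ∨ ¬a5) ∧ a4 ∨ (¬(¬¬a1 ∨ ¬a1) ∨ ¬a5) ∧ ¬a4
    = ¬(¬¬a1 ∨ ¬a1) ∨ ¬a5   — distribution
    = ¬a1 ∧ a1 ∨ ¬a5   — De Morgan
    = ¬a5   — complement / identity
These differ: at a1=1, a3=0, a4=0, a5=0, E1 = 0 but E2 = 1.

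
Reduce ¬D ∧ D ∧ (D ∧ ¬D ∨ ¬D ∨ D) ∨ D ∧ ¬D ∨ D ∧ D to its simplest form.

¬D ∧ D ∧ (D ∧ ¬D ∨ ¬D ∨ D) ∨ D ∧ ¬D ∨ D ∧ D
= ¬D ∧ D ∧ (D ∧ ¬D ∨ ¬D ∨ D) ∨ D   [distribution]
= ¬D ∧ D ∧ (¬D ∨ D) ∨ D   [complement / identity]
= ¬D ∧ D ∨ D   [complement / identity]
= D   [complement / identity]

D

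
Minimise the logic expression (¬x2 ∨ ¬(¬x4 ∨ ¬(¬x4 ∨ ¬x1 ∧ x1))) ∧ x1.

(¬x2 ∨ ¬(¬x4 ∨ ¬(¬x4 ∨ ¬x1 ∧ x1))) ∧ x1
= (¬x2 ∨ ¬(¬x4 ∨ ¬¬x4)) ∧ x1   — complement / identity
= (¬x2 ∨ x4 ∧ ¬x4) ∧ x1   — De Morgan
= ¬x2 ∧ x1   — complement / identity

¬x2 ∧ x1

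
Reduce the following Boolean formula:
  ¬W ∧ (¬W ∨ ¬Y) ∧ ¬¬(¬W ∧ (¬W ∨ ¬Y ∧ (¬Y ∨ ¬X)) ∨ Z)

¬W ∧ (¬W ∨ ¬Y) ∧ ¬¬(¬W ∧ (¬W ∨ ¬Y ∧ (¬Y ∨ ¬X)) ∨ Z)
= ¬W ∧ (¬W ∨ ¬Y) ∧ (¬W ∧ (¬W ∨ ¬Y ∧ (¬Y ∨ ¬X)) ∨ Z)
= ¬W ∧ (¬W ∨ ¬Y) ∧ (¬W ∧ (¬W ∨ ¬Y) ∨ Z)
= ¬W ∧ (¬W ∨ ¬Y)
= ¬W

¬W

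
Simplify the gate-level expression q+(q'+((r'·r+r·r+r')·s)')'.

q+(q'+((r'·r+r·r+r')·s)')'
= q+q·(r'·r+r·r+r')·s   [De Morgan]
= q+q·(r+r')·s   [distribution]
= q+q·s   [complement / identity]
= q   [absorption]

q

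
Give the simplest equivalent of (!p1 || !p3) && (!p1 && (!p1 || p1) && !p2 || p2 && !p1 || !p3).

!p1 || !p3

(!p1 || !p3) && (!p1 && (!p1 || p1) && !p2 || p2 && !p1 || !p3)
= (!p1 || !p3) && (!p1 && !p2 || p2 && !p1 || !p3)   — complement / identity
= (!p1 || !p3) && (!p1 || !p3)   — distribution
= !p1 || !p3   — idempotence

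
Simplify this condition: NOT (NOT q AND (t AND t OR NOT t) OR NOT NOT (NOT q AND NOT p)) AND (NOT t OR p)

q AND (NOT t OR p)

NOT (NOT q AND (t AND t OR NOT t) OR NOT NOT (NOT q AND NOT p)) AND (NOT t OR p)
= NOT (NOT q AND (t OR NOT t) OR NOT NOT (NOT q AND NOT p)) AND (NOT t OR p)   (idempotence)
= NOT (NOT q OR NOT NOT (NOT q AND NOT p)) AND (NOT t OR p)   (complement / identity)
= NOT (NOT q OR NOT (q OR p)) AND (NOT t OR p)   (De Morgan)
= q AND (q OR p) AND (NOT t OR p)   (De Morgan)
= q AND (NOT t OR p)   (absorption)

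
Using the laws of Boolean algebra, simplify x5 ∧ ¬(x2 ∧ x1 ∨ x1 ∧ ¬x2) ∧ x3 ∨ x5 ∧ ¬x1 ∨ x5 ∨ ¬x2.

x5 ∨ ¬x2

x5 ∧ ¬(x2 ∧ x1 ∨ x1 ∧ ¬x2) ∧ x3 ∨ x5 ∧ ¬x1 ∨ x5 ∨ ¬x2
= x5 ∧ ¬x1 ∧ x3 ∨ x5 ∧ ¬x1 ∨ x5 ∨ ¬x2
= x5 ∧ ¬x1 ∨ x5 ∨ ¬x2
= x5 ∨ ¬x2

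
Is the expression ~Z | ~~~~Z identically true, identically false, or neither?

~Z | ~~~~Z
= ~Z | ~~Z
= ~Z | Z
= 1

identically true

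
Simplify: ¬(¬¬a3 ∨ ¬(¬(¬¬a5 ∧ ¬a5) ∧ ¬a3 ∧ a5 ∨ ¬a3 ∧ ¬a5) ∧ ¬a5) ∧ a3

¬(¬¬a3 ∨ ¬(¬(¬¬a5 ∧ ¬a5) ∧ ¬a3 ∧ a5 ∨ ¬a3 ∧ ¬a5) ∧ ¬a5) ∧ a3
= ¬(¬¬a3 ∨ ¬((¬a5 ∨ a5) ∧ ¬a3 ∧ a5 ∨ ¬a3 ∧ ¬a5) ∧ ¬a5) ∧ a3   [De Morgan]
= ¬(¬¬a3 ∨ ¬(¬a3 ∧ a5 ∨ ¬a3 ∧ ¬a5) ∧ ¬a5) ∧ a3   [complement / identity]
= ¬(¬¬a3 ∨ ¬¬a3 ∧ ¬a5) ∧ a3   [distribution]
= ¬¬¬a3 ∧ a3   [absorption]
= ¬a3 ∧ a3   [double negation]
= False   [complement]

False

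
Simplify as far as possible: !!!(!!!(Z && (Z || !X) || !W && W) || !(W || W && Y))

Z && W

!!!(!!!(Z && (Z || !X) || !W && W) || !(W || W && Y))
= !(!!!(Z && (Z || !X) || !W && W) || !(W || W && Y))   (double negation)
= !(!!!(Z || !W && W) || !(W || W && Y))   (absorption)
= !!(Z || !W && W) && (W || W && Y)   (De Morgan)
= !!Z && (W || W && Y)   (complement / identity)
= !!Z && W   (absorption)
= Z && W   (double negation)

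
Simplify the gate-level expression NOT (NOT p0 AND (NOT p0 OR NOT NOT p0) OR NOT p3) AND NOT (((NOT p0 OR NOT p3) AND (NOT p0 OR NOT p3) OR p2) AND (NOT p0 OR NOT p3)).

NOT (NOT p0 AND (NOT p0 OR NOT NOT p0) OR NOT p3) AND NOT (((NOT p0 OR NOT p3) AND (NOT p0 OR NOT p3) OR p2) AND (NOT p0 OR NOT p3))
= NOT (NOT p0 AND (NOT p0 OR p0) OR NOT p3) AND NOT (((NOT p0 OR NOT p3) AND (NOT p0 OR NOT p3) OR p2) AND (NOT p0 OR NOT p3))   (double negation)
= NOT (NOT p0 OR NOT p3) AND NOT (((NOT p0 OR NOT p3) AND (NOT p0 OR NOT p3) OR p2) AND (NOT p0 OR NOT p3))   (complement / identity)
= NOT (NOT p0 OR NOT p3) AND NOT ((NOT p0 OR NOT p3 OR p2) AND (NOT p0 OR NOT p3))   (idempotence)
= NOT (NOT p0 OR NOT p3) AND NOT (NOT p0 OR NOT p3)   (absorption)
= NOT (NOT p0 OR NOT p3)   (idempotence)
= p0 AND p3   (De Morgan)

p0 AND p3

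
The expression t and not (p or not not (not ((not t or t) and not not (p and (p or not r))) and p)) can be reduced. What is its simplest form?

t and not p

t and not (p or not not (not ((not t or t) and not not (p and (p or not r))) and p))
= t and not (p or not not (not not not (p and (p or not r)) and p))   — complement / identity
= t and not (p or not not not (p and (p or not r)) and p)   — double negation
= t and not (p or not (p and (p or not r)) and p)   — double negation
= t and not (p or not p and p)   — absorption
= t and not p   — complement / identity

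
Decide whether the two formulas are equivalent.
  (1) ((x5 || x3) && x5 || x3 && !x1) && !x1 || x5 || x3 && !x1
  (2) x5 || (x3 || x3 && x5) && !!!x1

Yes

E1: ((x5 || x3) && x5 || x3 && !x1) && !x1 || x5 || x3 && !x1
    = (x5 || x3 && !x1) && !x1 || x5 || x3 && !x1
    = x5 || x3 && !x1
E2: x5 || (x3 || x3 && x5) && !!!x1
    = x5 || x3 && !!!x1
    = x5 || x3 && !x1
Both reduce to x5 || x3 && !x1, so they are equivalent.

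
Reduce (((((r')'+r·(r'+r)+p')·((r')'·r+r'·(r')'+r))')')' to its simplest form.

r'

(((((r')'+r·(r'+r)+p')·((r')'·r+r'·(r')'+r))')')'
= (((((r')'+r+p')·((r')'·r+r'·(r')'+r))')')'   [complement / identity]
= (((((r')'+r+p')·((r')'+r))')')'   [distribution]
= ((((r')'+r)')')'   [absorption]
= (((r+r)')')'   [double negation]
= ((r')')'   [idempotence]
= r'   [double negation]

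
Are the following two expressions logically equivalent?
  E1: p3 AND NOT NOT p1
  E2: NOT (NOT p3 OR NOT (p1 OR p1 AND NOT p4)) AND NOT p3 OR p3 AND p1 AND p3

E1: p3 AND NOT NOT p1
    = p3 AND p1   — double negation
E2: NOT (NOT p3 OR NOT (p1 OR p1 AND NOT p4)) AND NOT p3 OR p3 AND p1 AND p3
    = p3 AND (p1 OR p1 AND NOT p4) AND NOT p3 OR p3 AND p1 AND p3   — De Morgan
    = p3 AND p1 AND NOT p3 OR p3 AND p1 AND p3   — absorption
    = p3 AND p1   — distribution
Both reduce to p3 AND p1, so they are equivalent.

Yes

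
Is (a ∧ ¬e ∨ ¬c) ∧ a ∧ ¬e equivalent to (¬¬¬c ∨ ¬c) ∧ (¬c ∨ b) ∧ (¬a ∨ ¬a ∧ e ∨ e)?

No

E1: (a ∧ ¬e ∨ ¬c) ∧ a ∧ ¬e
    = a ∧ ¬e
E2: (¬¬¬c ∨ ¬c) ∧ (¬c ∨ b) ∧ (¬a ∨ ¬a ∧ e ∨ e)
    = (¬c ∨ ¬¬¬c ∧ b) ∧ (¬a ∨ ¬a ∧ e ∨ e)
    = (¬c ∨ ¬c ∧ b) ∧ (¬a ∨ ¬a ∧ e ∨ e)
    = (¬c ∨ ¬c ∧ b) ∧ (¬a ∨ e)
    = ¬c ∧ (¬a ∨ e)
These differ: at a=0, b=0, c=0, e=1, E1 = 0 but E2 = 1.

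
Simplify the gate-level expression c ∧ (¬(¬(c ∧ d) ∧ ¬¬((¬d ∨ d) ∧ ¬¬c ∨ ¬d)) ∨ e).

c ∧ (¬(¬(c ∧ d) ∧ ¬¬((¬d ∨ d) ∧ ¬¬c ∨ ¬d)) ∨ e)
= c ∧ (¬(¬(c ∧ d) ∧ ¬¬(¬¬c ∨ ¬d)) ∨ e)   — complement / identity
= c ∧ (¬(¬(c ∧ d) ∧ ¬(¬c ∧ d)) ∨ e)   — De Morgan
= c ∧ (c ∧ d ∨ ¬c ∧ d ∨ e)   — De Morgan
= c ∧ (d ∨ e)   — distribution

c ∧ (d ∨ e)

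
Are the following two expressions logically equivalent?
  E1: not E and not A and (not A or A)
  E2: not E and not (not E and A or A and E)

E1: not E and not A and (not A or A)
    = not E and not A   [complement / identity]
E2: not E and not (not E and A or A and E)
    = not E and not A   [distribution]
Both reduce to not E and not A, so they are equivalent.

Yes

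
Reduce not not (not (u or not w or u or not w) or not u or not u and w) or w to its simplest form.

not u or w

not not (not (u or not w or u or not w) or not u or not u and w) or w
= not not (not (u or not w or u or not w) or not u) or w   — absorption
= not not (not (u or not w) or not u) or w   — idempotence
= not ((u or not w) and u) or w   — De Morgan
= not u or w   — absorption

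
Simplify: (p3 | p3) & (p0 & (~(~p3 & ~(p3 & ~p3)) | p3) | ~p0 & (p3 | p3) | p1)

p3

(p3 | p3) & (p0 & (~(~p3 & ~(p3 & ~p3)) | p3) | ~p0 & (p3 | p3) | p1)
= (p3 | p3) & (p0 & (p3 | p3 & ~p3 | p3) | ~p0 & (p3 | p3) | p1)   (De Morgan)
= (p3 | p3) & (p0 & (p3 | p3) | ~p0 & (p3 | p3) | p1)   (complement / identity)
= (p3 | p3) & (p3 | p3 | p1)   (distribution)
= p3 | p3   (absorption)
= p3   (idempotence)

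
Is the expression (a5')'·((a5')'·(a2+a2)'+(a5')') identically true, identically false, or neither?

(a5')'·((a5')'·(a2+a2)'+(a5')')
= (a5')'·((a5')'·a2'+(a5')')   — idempotence
= (a5')'·(a5')'   — absorption
= (a5')'   — idempotence
= a5   — double negation
This depends on a5, so it is not a constant.

neither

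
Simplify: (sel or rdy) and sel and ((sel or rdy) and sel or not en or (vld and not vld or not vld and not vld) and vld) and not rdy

(sel or rdy) and sel and ((sel or rdy) and sel or not en or (vld and not vld or not vld and not vld) and vld) and not rdy
= (sel or rdy) and sel and ((sel or rdy) and sel or not en or not vld and vld) and not rdy   [distribution]
= (sel or rdy) and sel and ((sel or rdy) and sel or not en) and not rdy   [complement / identity]
= (sel or rdy) and sel and not rdy   [absorption]
= sel and not rdy   [absorption]

sel and not rdy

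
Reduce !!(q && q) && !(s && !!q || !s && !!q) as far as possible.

!!(q && q) && !(s && !!q || !s && !!q)
= !!(q && q) && !!!q   (distribution)
= !!(q && q) && !q   (double negation)
= !!q && !q   (idempotence)
= q && !q   (double negation)
= false   (complement)

false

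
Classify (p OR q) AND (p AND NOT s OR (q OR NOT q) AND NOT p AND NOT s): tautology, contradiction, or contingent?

(p OR q) AND (p AND NOT s OR (q OR NOT q) AND NOT p AND NOT s)
= (p OR q) AND (p AND NOT s OR NOT p AND NOT s)   (complement / identity)
= (p OR q) AND NOT s   (distribution)
This depends on p, q, s, so it is not a constant.

contingent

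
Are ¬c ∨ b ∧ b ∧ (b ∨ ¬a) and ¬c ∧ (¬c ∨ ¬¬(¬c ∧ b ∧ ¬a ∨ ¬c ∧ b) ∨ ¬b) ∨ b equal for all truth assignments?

Yes

E1: ¬c ∨ b ∧ b ∧ (b ∨ ¬a)
    = ¬c ∨ b ∧ b   [absorption]
    = ¬c ∨ b   [idempotence]
E2: ¬c ∧ (¬c ∨ ¬¬(¬c ∧ b ∧ ¬a ∨ ¬c ∧ b) ∨ ¬b) ∨ b
    = ¬c ∧ (¬c ∨ ¬¬(¬c ∧ b) ∨ ¬b) ∨ b   [absorption]
    = ¬c ∧ (¬c ∨ ¬c ∧ b ∨ ¬b) ∨ b   [double negation]
    = ¬c ∧ (¬c ∨ ¬b) ∨ b   [absorption]
    = ¬c ∨ b   [absorption]
Both reduce to ¬c ∨ b, so they are equivalent.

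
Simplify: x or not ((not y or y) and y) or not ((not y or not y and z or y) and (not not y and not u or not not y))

x or not y

x or not ((not y or y) and y) or not ((not y or not y and z or y) and (not not y and not u or not not y))
= x or not ((not y or y) and y) or not ((not y or y) and (not not y and not u or not not y))   — absorption
= x or not ((not y or y) and y) or not ((not y or y) and not not y)   — absorption
= x or not ((not y or y) and y) or not ((not y or y) and y)   — double negation
= x or not ((not y or y) and y)   — idempotence
= x or not y   — complement / identity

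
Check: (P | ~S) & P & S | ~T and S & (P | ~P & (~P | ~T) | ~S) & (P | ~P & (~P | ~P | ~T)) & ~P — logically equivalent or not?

No

E1: (P | ~S) & P & S | ~T
    = P & S | ~T   — absorption
E2: S & (P | ~P & (~P | ~T) | ~S) & (P | ~P & (~P | ~P | ~T)) & ~P
    = S & (P | ~P & (~P | ~T) | ~S) & (P | ~P & (~P | ~T)) & ~P   — idempotence
    = S & (P | ~P & (~P | ~T)) & ~P   — absorption
    = S & (P | ~P) & ~P   — absorption
    = S & ~P   — complement / identity
These differ: at P=1, S=0, T=0, E1 = 1 but E2 = 0.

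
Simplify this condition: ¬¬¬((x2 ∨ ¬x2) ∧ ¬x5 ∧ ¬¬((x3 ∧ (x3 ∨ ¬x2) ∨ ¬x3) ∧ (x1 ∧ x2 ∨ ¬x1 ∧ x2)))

¬¬¬((x2 ∨ ¬x2) ∧ ¬x5 ∧ ¬¬((x3 ∧ (x3 ∨ ¬x2) ∨ ¬x3) ∧ (x1 ∧ x2 ∨ ¬x1 ∧ x2)))
= ¬¬¬((x2 ∨ ¬x2) ∧ ¬x5 ∧ ¬¬((x3 ∨ ¬x3) ∧ (x1 ∧ x2 ∨ ¬x1 ∧ x2)))   — absorption
= ¬¬¬((x2 ∨ ¬x2) ∧ ¬x5 ∧ ¬¬((x3 ∨ ¬x3) ∧ x2))   — distribution
= ¬¬¬(¬x5 ∧ ¬¬((x3 ∨ ¬x3) ∧ x2))   — complement / identity
= ¬(¬x5 ∧ ¬¬((x3 ∨ ¬x3) ∧ x2))   — double negation
= x5 ∨ ¬((x3 ∨ ¬x3) ∧ x2)   — De Morgan
= x5 ∨ ¬x2   — complement / identity

x5 ∨ ¬x2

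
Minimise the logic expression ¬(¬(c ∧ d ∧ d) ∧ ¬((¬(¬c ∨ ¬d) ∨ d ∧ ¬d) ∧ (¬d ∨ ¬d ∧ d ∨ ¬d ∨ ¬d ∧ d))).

¬(¬(c ∧ d ∧ d) ∧ ¬((¬(¬c ∨ ¬d) ∨ d ∧ ¬d) ∧ (¬d ∨ ¬d ∧ d ∨ ¬d ∨ ¬d ∧ d)))
= ¬(¬(c ∧ d ∧ d) ∧ ¬((¬(¬c ∨ ¬d) ∨ d ∧ ¬d) ∧ (¬d ∨ ¬d ∧ d)))   (idempotence)
= c ∧ d ∧ d ∨ (¬(¬c ∨ ¬d) ∨ d ∧ ¬d) ∧ (¬d ∨ ¬d ∧ d)   (De Morgan)
= c ∧ d ∧ d ∨ (¬(¬c ∨ ¬d) ∨ d ∧ ¬d) ∧ ¬d   (complement / identity)
= c ∧ d ∧ d ∨ ¬(¬c ∨ ¬d) ∧ ¬d   (complement / identity)
= c ∧ d ∧ d ∨ c ∧ d ∧ ¬d   (De Morgan)
= c ∧ d   (distribution)

c ∧ d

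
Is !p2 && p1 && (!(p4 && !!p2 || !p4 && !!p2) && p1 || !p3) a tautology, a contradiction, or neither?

neither

!p2 && p1 && (!(p4 && !!p2 || !p4 && !!p2) && p1 || !p3)
= !p2 && p1 && (!!!p2 && p1 || !p3)
= !p2 && p1 && (!p2 && p1 || !p3)
= !p2 && p1
This depends on p1, p2, so it is not a constant.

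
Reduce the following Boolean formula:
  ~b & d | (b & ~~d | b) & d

~b & d | (b & ~~d | b) & d
= ~b & d | (b & d | b) & d
= ~b & d | b & d
= d

d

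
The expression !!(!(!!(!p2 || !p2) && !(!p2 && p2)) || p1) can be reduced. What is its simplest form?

p2 || p1

!!(!(!!(!p2 || !p2) && !(!p2 && p2)) || p1)
= !(!!(!p2 || !p2) && !(!p2 && p2)) || p1   (double negation)
= !(!p2 || !p2) || !p2 && p2 || p1   (De Morgan)
= p2 && p2 || !p2 && p2 || p1   (De Morgan)
= p2 || p1   (distribution)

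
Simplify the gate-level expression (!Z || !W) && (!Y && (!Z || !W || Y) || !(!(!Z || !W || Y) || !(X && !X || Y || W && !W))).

!Z || !W

(!Z || !W) && (!Y && (!Z || !W || Y) || !(!(!Z || !W || Y) || !(X && !X || Y || W && !W)))
= (!Z || !W) && (!Y && (!Z || !W || Y) || !(!(!Z || !W || Y) || !(Y || W && !W)))   (complement / identity)
= (!Z || !W) && (!Y && (!Z || !W || Y) || !(!(!Z || !W || Y) || !Y))   (complement / identity)
= (!Z || !W) && (!Y && (!Z || !W || Y) || (!Z || !W || Y) && Y)   (De Morgan)
= (!Z || !W) && (!Z || !W || Y)   (distribution)
= !Z || !W   (absorption)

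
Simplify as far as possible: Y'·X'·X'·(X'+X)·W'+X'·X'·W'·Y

X'·W'

Y'·X'·X'·(X'+X)·W'+X'·X'·W'·Y
= Y'·X'·X'·W'+X'·X'·W'·Y   — complement / identity
= X'·X'·W'   — distribution
= X'·W'   — idempotence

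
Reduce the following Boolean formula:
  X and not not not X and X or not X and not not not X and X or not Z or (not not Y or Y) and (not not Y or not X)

not Z or Y

X and not not not X and X or not X and not not not X and X or not Z or (not not Y or Y) and (not not Y or not X)
= X and not not not X and X or not X and not not not X and X or not Z or Y and not X or not not Y
= not not not X and X or not Z or Y and not X or not not Y
= not not not X and X or not Z or Y and not X or Y
= not X and X or not Z or Y and not X or Y
= not Z or Y and not X or Y
= not Z or Y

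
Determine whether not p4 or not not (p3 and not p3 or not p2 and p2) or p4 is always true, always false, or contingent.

not p4 or not not (p3 and not p3 or not p2 and p2) or p4
= not p4 or p3 and not p3 or not p2 and p2 or p4   — double negation
= not p4 or not p2 and p2 or p4   — complement / identity
= not p4 or p4   — complement / identity
= True   — complement

always true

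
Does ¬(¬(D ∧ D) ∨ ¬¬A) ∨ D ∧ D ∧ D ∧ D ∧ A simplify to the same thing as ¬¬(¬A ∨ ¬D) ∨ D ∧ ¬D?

E1: ¬(¬(D ∧ D) ∨ ¬¬A) ∨ D ∧ D ∧ D ∧ D ∧ A
    = D ∧ D ∧ ¬A ∨ D ∧ D ∧ D ∧ D ∧ A   (De Morgan)
    = D ∧ D ∧ ¬A ∨ D ∧ D ∧ A   (idempotence)
    = D ∧ D   (distribution)
    = D   (idempotence)
E2: ¬¬(¬A ∨ ¬D) ∨ D ∧ ¬D
    = ¬¬(¬A ∨ ¬D)   (complement / identity)
    = ¬A ∨ ¬D   (double negation)
These differ: at A=1, D=0, E1 = 0 but E2 = 1.

No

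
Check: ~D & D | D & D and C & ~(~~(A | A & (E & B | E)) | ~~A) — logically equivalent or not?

No

E1: ~D & D | D & D
    = D   (distribution)
E2: C & ~(~~(A | A & (E & B | E)) | ~~A)
    = C & ~(~~(A | A & E) | ~~A)   (absorption)
    = C & ~(~~A | ~~A)   (absorption)
    = C & ~~~A   (idempotence)
    = C & ~A   (double negation)
These differ: at A=0, B=0, C=0, D=1, E=0, E1 = 1 but E2 = 0.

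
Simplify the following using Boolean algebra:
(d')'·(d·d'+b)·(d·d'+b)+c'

(d')'·(d·d'+b)·(d·d'+b)+c'
= (d')'·(d·d'+b)+c'   (idempotence)
= (d')'·b+c'   (complement / identity)
= d·b+c'   (double negation)

d·b+c'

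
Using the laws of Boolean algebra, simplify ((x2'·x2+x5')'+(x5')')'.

((x2'·x2+x5')'+(x5')')'
= ((x5')'+(x5')')'   [complement / identity]
= ((x5')')'   [idempotence]
= x5'   [double negation]

x5'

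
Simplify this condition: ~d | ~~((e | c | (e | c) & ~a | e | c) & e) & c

~d | e & c

~d | ~~((e | c | (e | c) & ~a | e | c) & e) & c
= ~d | ~~((e | c | e | c) & e) & c   — absorption
= ~d | ~~((e | c) & e) & c   — idempotence
= ~d | ~~e & c   — absorption
= ~d | e & c   — double negation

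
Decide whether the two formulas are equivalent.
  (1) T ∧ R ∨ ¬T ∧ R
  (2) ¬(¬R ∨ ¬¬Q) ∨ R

Yes

E1: T ∧ R ∨ ¬T ∧ R
    = R   [distribution]
E2: ¬(¬R ∨ ¬¬Q) ∨ R
    = R ∧ ¬Q ∨ R   [De Morgan]
    = R   [absorption]
Both reduce to R, so they are equivalent.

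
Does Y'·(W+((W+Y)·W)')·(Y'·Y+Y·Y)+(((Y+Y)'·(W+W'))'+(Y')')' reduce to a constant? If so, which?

no

Y'·(W+((W+Y)·W)')·(Y'·Y+Y·Y)+(((Y+Y)'·(W+W'))'+(Y')')'
= Y'·(W+((W+Y)·W)')·Y+(((Y+Y)'·(W+W'))'+(Y')')'   — distribution
= Y'·(W+((W+Y)·W)')·Y+((Y'·(W+W'))'+(Y')')'   — idempotence
= Y'·(W+((W+Y)·W)')·Y+Y'·(W+W')·Y'   — De Morgan
= Y'·(W+W')·Y+Y'·(W+W')·Y'   — absorption
= Y'·(W+W')   — distribution
= Y'   — complement / identity
This depends on Y, so it is not a constant.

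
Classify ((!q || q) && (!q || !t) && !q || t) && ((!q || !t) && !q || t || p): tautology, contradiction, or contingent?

((!q || q) && (!q || !t) && !q || t) && ((!q || !t) && !q || t || p)
= ((!q || !t) && !q || t) && ((!q || !t) && !q || t || p)   [complement / identity]
= (!q || !t) && !q || t   [absorption]
= !q || t   [absorption]
This depends on q, t, so it is not a constant.

contingent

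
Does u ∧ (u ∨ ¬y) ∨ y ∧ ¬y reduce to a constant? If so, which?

no

u ∧ (u ∨ ¬y) ∨ y ∧ ¬y
= u ∧ (u ∨ ¬y)   [complement / identity]
= u   [absorption]
This depends on u, so it is not a constant.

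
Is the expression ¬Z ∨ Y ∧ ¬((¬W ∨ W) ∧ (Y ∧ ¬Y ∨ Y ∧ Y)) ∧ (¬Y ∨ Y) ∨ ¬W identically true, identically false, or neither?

neither

¬Z ∨ Y ∧ ¬((¬W ∨ W) ∧ (Y ∧ ¬Y ∨ Y ∧ Y)) ∧ (¬Y ∨ Y) ∨ ¬W
= ¬Z ∨ Y ∧ ¬((¬W ∨ W) ∧ Y) ∧ (¬Y ∨ Y) ∨ ¬W   — distribution
= ¬Z ∨ Y ∧ ¬((¬W ∨ W) ∧ Y) ∨ ¬W   — complement / identity
= ¬Z ∨ Y ∧ ¬Y ∨ ¬W   — complement / identity
= ¬Z ∨ ¬W   — complement / identity
This depends on W, Z, so it is not a constant.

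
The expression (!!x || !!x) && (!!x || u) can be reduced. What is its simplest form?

(!!x || !!x) && (!!x || u)
= !!x && (!!x || u)   [idempotence]
= !!x   [absorption]
= x   [double negation]

x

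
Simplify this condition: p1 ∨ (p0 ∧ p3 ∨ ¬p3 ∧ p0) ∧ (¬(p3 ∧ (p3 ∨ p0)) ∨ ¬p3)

p1 ∨ p0 ∧ ¬p3

p1 ∨ (p0 ∧ p3 ∨ ¬p3 ∧ p0) ∧ (¬(p3 ∧ (p3 ∨ p0)) ∨ ¬p3)
= p1 ∨ (p0 ∧ p3 ∨ ¬p3 ∧ p0) ∧ (¬p3 ∨ ¬p3)   — absorption
= p1 ∨ (p0 ∧ p3 ∨ ¬p3 ∧ p0) ∧ ¬p3   — idempotence
= p1 ∨ p0 ∧ ¬p3   — distribution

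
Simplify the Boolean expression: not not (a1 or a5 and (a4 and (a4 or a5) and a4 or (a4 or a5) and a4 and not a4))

not not (a1 or a5 and (a4 and (a4 or a5) and a4 or (a4 or a5) and a4 and not a4))
= a1 or a5 and (a4 and (a4 or a5) and a4 or (a4 or a5) and a4 and not a4)   (double negation)
= a1 or a5 and (a4 or a5) and a4   (distribution)
= a1 or a5 and a4   (absorption)

a1 or a5 and a4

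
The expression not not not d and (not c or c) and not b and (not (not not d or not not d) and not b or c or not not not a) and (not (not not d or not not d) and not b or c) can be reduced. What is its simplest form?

not not not d and (not c or c) and not b and (not (not not d or not not d) and not b or c or not not not a) and (not (not not d or not not d) and not b or c)
= not not not d and (not c or c) and not b and (not (not not d or not not d) and not b or c or not a) and (not (not not d or not not d) and not b or c)
= not not not d and not b and (not (not not d or not not d) and not b or c or not a) and (not (not not d or not not d) and not b or c)
= not not not d and not b and (not (not not d or not not d) and not b or c)
= not not not d and not b and (not not not d and not b or c)
= not not not d and not b
= not d and not b

not d and not b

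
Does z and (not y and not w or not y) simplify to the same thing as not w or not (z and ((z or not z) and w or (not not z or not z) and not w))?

No

E1: z and (not y and not w or not y)
    = z and not y
E2: not w or not (z and ((z or not z) and w or (not not z or not z) and not w))
    = not w or not (z and ((z or not z) and w or (z or not z) and not w))
    = not w or not (z and (z or not z))
    = not w or not z
These differ: at w=0, y=1, z=0, E1 = 0 but E2 = 1.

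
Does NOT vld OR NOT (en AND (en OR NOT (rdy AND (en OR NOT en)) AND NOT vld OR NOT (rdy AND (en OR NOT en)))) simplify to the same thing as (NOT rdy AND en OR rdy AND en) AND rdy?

E1: NOT vld OR NOT (en AND (en OR NOT (rdy AND (en OR NOT en)) AND NOT vld OR NOT (rdy AND (en OR NOT en))))
    = NOT vld OR NOT (en AND (en OR NOT (rdy AND (en OR NOT en))))
    = NOT vld OR NOT (en AND (en OR NOT rdy))
    = NOT vld OR NOT en
E2: (NOT rdy AND en OR rdy AND en) AND rdy
    = en AND rdy
These differ: at en=0, rdy=0, vld=0, E1 = 1 but E2 = 0.

No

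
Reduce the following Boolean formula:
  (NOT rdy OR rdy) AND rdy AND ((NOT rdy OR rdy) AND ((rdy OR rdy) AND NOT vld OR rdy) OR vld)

(NOT rdy OR rdy) AND rdy AND ((NOT rdy OR rdy) AND ((rdy OR rdy) AND NOT vld OR rdy) OR vld)
= (NOT rdy OR rdy) AND rdy AND ((NOT rdy OR rdy) AND (rdy AND NOT vld OR rdy) OR vld)   — idempotence
= (NOT rdy OR rdy) AND rdy AND ((NOT rdy OR rdy) AND rdy OR vld)   — absorption
= (NOT rdy OR rdy) AND rdy   — absorption
= rdy   — complement / identity

rdy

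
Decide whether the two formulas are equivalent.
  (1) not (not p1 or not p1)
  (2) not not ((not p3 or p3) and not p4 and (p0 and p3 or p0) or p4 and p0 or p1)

No

E1: not (not p1 or not p1)
    = not not p1   — idempotence
    = p1   — double negation
E2: not not ((not p3 or p3) and not p4 and (p0 and p3 or p0) or p4 and p0 or p1)
    = not not ((not p3 or p3) and not p4 and p0 or p4 and p0 or p1)   — absorption
    = not not (not p4 and p0 or p4 and p0 or p1)   — complement / identity
    = not p4 and p0 or p4 and p0 or p1   — double negation
    = p0 or p1   — distribution
These differ: at p0=1, p1=0, p3=1, p4=1, E1 = 0 but E2 = 1.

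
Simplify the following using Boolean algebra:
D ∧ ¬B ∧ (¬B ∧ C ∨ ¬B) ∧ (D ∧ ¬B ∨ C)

D ∧ ¬B

D ∧ ¬B ∧ (¬B ∧ C ∨ ¬B) ∧ (D ∧ ¬B ∨ C)
= D ∧ ¬B ∧ ¬B ∧ (D ∧ ¬B ∨ C)   (absorption)
= D ∧ ¬B ∧ (D ∧ ¬B ∨ C)   (idempotence)
= D ∧ ¬B   (absorption)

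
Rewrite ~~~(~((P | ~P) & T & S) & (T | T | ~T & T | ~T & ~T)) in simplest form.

T & S

~~~(~((P | ~P) & T & S) & (T | T | ~T & T | ~T & ~T))
= ~(~((P | ~P) & T & S) & (T | T | ~T & T | ~T & ~T))   [double negation]
= ~(~((P | ~P) & T & S) & (T | T | ~T))   [distribution]
= ~(~(T & S) & (T | T | ~T))   [complement / identity]
= ~(~(T & S) & (T | ~T))   [idempotence]
= ~~(T & S)   [complement / identity]
= T & S   [double negation]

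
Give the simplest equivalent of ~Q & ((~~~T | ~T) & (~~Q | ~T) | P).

~Q & (~T | P)

~Q & ((~~~T | ~T) & (~~Q | ~T) | P)
= ~Q & ((~T | ~T) & (~~Q | ~T) | P)
= ~Q & ((~T | ~T) & (Q | ~T) | P)
= ~Q & (~T | ~T & Q | P)
= ~Q & (~T | P)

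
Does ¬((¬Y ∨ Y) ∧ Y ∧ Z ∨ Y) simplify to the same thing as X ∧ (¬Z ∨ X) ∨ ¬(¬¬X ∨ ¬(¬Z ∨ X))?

E1: ¬((¬Y ∨ Y) ∧ Y ∧ Z ∨ Y)
    = ¬(Y ∧ Z ∨ Y)   (complement / identity)
    = ¬Y   (absorption)
E2: X ∧ (¬Z ∨ X) ∨ ¬(¬¬X ∨ ¬(¬Z ∨ X))
    = X ∧ (¬Z ∨ X) ∨ ¬X ∧ (¬Z ∨ X)   (De Morgan)
    = ¬Z ∨ X   (distribution)
These differ: at X=0, Y=1, Z=0, E1 = 0 but E2 = 1.

No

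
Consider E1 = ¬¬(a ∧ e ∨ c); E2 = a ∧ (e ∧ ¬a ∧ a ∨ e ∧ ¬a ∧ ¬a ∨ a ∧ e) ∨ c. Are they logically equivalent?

Yes

E1: ¬¬(a ∧ e ∨ c)
    = a ∧ e ∨ c
E2: a ∧ (e ∧ ¬a ∧ a ∨ e ∧ ¬a ∧ ¬a ∨ a ∧ e) ∨ c
    = a ∧ (e ∧ ¬a ∨ a ∧ e) ∨ c
    = a ∧ e ∨ c
Both reduce to a ∧ e ∨ c, so they are equivalent.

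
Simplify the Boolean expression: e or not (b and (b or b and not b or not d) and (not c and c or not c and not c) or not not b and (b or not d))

e or not b

e or not (b and (b or b and not b or not d) and (not c and c or not c and not c) or not not b and (b or not d))
= e or not (b and (b or not d) and (not c and c or not c and not c) or not not b and (b or not d))   [complement / identity]
= e or not (b and (b or not d) and not c or not not b and (b or not d))   [distribution]
= e or not (b and (b or not d) and not c or b and (b or not d))   [double negation]
= e or not (b and (b or not d))   [absorption]
= e or not b   [absorption]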